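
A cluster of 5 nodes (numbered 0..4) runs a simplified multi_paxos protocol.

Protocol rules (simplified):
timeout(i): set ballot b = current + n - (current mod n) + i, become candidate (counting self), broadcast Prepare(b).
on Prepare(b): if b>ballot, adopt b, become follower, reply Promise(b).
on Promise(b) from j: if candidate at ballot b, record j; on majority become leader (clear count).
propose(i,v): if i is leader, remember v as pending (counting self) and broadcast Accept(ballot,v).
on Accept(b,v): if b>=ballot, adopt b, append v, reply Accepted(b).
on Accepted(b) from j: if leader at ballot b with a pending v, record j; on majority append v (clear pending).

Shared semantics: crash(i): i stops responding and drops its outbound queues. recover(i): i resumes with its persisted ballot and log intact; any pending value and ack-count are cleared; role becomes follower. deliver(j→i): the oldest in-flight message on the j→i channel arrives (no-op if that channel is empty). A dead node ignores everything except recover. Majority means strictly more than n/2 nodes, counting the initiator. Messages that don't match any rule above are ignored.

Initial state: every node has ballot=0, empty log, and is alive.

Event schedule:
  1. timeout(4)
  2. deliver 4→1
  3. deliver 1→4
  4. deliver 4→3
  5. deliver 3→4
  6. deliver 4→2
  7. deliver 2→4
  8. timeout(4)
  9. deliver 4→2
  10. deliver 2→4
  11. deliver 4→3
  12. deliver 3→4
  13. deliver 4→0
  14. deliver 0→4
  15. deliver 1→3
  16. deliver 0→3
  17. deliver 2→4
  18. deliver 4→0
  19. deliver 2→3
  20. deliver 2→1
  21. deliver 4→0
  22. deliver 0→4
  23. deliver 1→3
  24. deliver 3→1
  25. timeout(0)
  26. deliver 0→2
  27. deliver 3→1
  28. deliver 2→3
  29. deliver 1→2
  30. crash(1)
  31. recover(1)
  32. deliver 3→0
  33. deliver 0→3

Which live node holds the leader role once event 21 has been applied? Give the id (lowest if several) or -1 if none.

4

after 1 — timeout(4): n4:cand/b9/[-]
after 2 — deliver 4→1: n1:foll/b9/[-]
after 3 — deliver 1→4: ·
after 4 — deliver 4→3: n3:foll/b9/[-]
after 5 — deliver 3→4: n4:lead/b9/[-]
after 6 — deliver 4→2: n2:foll/b9/[-]
after 7 — deliver 2→4: ·
after 8 — timeout(4): n4:cand/b14/[-]
after 9 — deliver 4→2: n2:foll/b14/[-]
after 10 — deliver 2→4: ·
after 11 — deliver 4→3: n3:foll/b14/[-]
after 12 — deliver 3→4: n4:lead/b14/[-]
after 13 — deliver 4→0: n0:foll/b9/[-]
after 14 — deliver 0→4: ·
after 15 — deliver 1→3: ·
after 16 — deliver 0→3: ·
after 17 — deliver 2→4: ·
after 18 — deliver 4→0: n0:foll/b14/[-]
after 19 — deliver 2→3: ·
after 20 — deliver 2→1: ·
after 21 — deliver 4→0: ·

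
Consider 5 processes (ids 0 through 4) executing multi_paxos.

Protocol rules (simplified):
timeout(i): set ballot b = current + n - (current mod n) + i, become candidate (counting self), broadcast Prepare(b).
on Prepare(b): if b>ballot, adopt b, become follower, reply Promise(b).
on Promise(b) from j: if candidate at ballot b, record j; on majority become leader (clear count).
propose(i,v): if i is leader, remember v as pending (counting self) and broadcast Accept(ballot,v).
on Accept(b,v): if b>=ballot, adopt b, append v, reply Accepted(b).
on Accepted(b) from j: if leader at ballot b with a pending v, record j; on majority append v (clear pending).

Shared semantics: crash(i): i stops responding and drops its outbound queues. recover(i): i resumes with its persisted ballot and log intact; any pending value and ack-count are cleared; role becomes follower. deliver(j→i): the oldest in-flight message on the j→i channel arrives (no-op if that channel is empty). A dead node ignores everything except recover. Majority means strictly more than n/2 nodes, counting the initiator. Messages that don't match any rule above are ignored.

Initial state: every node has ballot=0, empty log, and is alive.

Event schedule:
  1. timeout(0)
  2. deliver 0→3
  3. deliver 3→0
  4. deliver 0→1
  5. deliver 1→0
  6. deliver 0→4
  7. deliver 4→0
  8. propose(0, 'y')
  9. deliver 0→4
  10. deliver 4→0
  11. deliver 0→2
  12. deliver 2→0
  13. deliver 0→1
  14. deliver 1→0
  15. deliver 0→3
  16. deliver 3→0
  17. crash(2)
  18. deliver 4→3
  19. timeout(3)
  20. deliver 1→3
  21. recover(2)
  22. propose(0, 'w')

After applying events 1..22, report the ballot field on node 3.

13

1. timeout(0):  <0:cand b5 ->
2. deliver 0→3:  <3:foll b5 ->
3. deliver 3→0:  nop
4. deliver 0→1:  <1:foll b5 ->
5. deliver 1→0:  <0:lead b5 ->
6. deliver 0→4:  <4:foll b5 ->
7. deliver 4→0:  nop
8. propose(0,'y'):  nop
9. deliver 0→4:  <4:foll b5 y>
10. deliver 4→0:  nop
11. deliver 0→2:  <2:foll b5 ->
12. deliver 2→0:  nop
13. deliver 0→1:  <1:foll b5 y>
14. deliver 1→0:  <0:lead b5 y>
15. deliver 0→3:  <3:foll b5 y>
16. deliver 3→0:  nop
17. crash(2):  <2:✗foll b5 ->
18. deliver 4→3:  nop
19. timeout(3):  <3:cand b13 y>
20. deliver 1→3:  nop
21. recover(2):  <2:foll b5 ->
22. propose(0,'w'):  nop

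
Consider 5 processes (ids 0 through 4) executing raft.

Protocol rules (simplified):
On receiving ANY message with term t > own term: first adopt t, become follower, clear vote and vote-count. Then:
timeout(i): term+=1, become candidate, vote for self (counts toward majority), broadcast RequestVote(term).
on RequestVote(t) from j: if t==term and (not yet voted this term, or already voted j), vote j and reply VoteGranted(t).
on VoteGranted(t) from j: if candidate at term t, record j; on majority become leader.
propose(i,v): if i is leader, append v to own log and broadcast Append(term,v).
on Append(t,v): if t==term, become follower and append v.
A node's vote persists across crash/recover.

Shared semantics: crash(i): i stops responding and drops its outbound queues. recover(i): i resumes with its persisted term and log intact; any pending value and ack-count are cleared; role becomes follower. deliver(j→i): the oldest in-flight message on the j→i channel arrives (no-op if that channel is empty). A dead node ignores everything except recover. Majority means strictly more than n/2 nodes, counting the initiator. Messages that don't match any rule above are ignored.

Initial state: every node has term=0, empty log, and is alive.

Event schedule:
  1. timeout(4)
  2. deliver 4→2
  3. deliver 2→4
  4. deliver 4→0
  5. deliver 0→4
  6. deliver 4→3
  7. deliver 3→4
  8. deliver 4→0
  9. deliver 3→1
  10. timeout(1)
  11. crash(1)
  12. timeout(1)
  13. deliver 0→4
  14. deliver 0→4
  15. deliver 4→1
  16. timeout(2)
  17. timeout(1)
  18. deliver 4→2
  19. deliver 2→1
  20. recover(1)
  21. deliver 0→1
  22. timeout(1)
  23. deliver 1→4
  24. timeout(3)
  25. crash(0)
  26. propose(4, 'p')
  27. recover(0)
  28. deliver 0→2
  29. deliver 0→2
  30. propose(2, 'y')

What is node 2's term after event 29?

step 1 timeout(4): 4={cand,t=1,log=-}
step 2 deliver 4→2: 2={foll,t=1,log=-}
step 3 deliver 2→4: —
step 4 deliver 4→0: 0={foll,t=1,log=-}
step 5 deliver 0→4: 4={lead,t=1,log=-}
step 6 deliver 4→3: 3={foll,t=1,log=-}
step 7 deliver 3→4: —
step 8 deliver 4→0: —
step 9 deliver 3→1: —
step 10 timeout(1): 1={cand,t=1,log=-}
step 11 crash(1): 1={✗cand,t=1,log=-}
step 12 timeout(1): —
step 13 deliver 0→4: —
step 14 deliver 0→4: —
step 15 deliver 4→1: —
step 16 timeout(2): 2={cand,t=2,log=-}
step 17 timeout(1): —
step 18 deliver 4→2: —
step 19 deliver 2→1: —
step 20 recover(1): 1={foll,t=1,log=-}
step 21 deliver 0→1: —
step 22 timeout(1): 1={cand,t=2,log=-}
step 23 deliver 1→4: 4={foll,t=2,log=-}
step 24 timeout(3): 3={cand,t=2,log=-}
step 25 crash(0): 0={✗foll,t=1,log=-}
step 26 propose(4,'p'): —
step 27 recover(0): 0={foll,t=1,log=-}
step 28 deliver 0→2: —
step 29 deliver 0→2: —

2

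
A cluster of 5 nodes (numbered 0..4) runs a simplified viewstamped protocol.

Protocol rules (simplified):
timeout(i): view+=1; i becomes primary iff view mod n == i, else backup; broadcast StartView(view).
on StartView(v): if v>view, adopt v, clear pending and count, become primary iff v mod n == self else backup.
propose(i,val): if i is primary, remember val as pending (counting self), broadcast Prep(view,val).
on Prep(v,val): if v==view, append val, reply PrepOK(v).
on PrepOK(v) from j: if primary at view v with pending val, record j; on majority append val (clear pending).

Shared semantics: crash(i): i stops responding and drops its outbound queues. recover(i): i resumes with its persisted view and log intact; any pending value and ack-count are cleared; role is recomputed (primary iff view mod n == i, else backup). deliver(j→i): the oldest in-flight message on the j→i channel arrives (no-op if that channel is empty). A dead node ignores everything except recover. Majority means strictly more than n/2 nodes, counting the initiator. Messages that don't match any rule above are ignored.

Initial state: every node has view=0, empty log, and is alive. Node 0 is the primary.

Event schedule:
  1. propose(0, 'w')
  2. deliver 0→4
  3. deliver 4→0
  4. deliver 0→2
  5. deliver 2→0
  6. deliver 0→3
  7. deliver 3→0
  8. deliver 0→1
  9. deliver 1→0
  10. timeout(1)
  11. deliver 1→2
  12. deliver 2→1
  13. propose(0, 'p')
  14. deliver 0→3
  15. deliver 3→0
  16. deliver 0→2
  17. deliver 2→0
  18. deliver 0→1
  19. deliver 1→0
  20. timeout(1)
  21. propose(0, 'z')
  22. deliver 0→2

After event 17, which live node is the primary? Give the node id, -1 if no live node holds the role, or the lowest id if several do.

step 1 propose(0,'w'): —
step 2 deliver 0→4: 4={back,v=0,log=w}
step 3 deliver 4→0: —
step 4 deliver 0→2: 2={back,v=0,log=w}
step 5 deliver 2→0: 0={prim,v=0,log=w}
step 6 deliver 0→3: 3={back,v=0,log=w}
step 7 deliver 3→0: —
step 8 deliver 0→1: 1={back,v=0,log=w}
step 9 deliver 1→0: —
step 10 timeout(1): 1={prim,v=1,log=w}
step 11 deliver 1→2: 2={back,v=1,log=w}
step 12 deliver 2→1: —
step 13 propose(0,'p'): —
step 14 deliver 0→3: 3={back,v=0,log=w,p}
step 15 deliver 3→0: —
step 16 deliver 0→2: —
step 17 deliver 2→0: —

0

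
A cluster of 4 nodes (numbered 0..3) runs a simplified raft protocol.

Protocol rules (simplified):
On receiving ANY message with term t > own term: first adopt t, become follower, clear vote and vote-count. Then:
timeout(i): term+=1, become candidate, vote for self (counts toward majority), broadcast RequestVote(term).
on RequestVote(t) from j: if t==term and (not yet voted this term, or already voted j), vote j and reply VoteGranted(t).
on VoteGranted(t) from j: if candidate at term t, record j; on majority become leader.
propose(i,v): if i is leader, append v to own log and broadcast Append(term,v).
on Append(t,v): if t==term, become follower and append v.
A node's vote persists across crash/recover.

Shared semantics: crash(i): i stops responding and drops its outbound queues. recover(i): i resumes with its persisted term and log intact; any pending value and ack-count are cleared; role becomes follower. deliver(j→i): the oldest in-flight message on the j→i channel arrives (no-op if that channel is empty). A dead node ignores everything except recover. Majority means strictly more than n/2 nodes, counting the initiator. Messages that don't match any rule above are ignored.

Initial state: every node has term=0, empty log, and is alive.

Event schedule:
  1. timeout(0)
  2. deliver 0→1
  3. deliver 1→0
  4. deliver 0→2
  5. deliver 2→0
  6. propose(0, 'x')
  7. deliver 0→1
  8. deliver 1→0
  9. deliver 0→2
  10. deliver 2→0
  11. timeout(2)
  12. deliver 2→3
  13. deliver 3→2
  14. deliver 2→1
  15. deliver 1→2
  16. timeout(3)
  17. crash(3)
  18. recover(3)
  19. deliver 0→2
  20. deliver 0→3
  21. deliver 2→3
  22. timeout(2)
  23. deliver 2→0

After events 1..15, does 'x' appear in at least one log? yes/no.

yes

[1] timeout(0) → N0(cand t1 [-])
[2] deliver 0→1 → N1(foll t1 [-])
[3] deliver 1→0 → ∅
[4] deliver 0→2 → N2(foll t1 [-])
[5] deliver 2→0 → N0(lead t1 [-])
[6] propose(0,'x') → N0(lead t1 [x])
[7] deliver 0→1 → N1(foll t1 [x])
[8] deliver 1→0 → ∅
[9] deliver 0→2 → N2(foll t1 [x])
[10] deliver 2→0 → ∅
[11] timeout(2) → N2(cand t2 [x])
[12] deliver 2→3 → N3(foll t2 [-])
[13] deliver 3→2 → ∅
[14] deliver 2→1 → N1(foll t2 [x])
[15] deliver 1→2 → N2(lead t2 [x])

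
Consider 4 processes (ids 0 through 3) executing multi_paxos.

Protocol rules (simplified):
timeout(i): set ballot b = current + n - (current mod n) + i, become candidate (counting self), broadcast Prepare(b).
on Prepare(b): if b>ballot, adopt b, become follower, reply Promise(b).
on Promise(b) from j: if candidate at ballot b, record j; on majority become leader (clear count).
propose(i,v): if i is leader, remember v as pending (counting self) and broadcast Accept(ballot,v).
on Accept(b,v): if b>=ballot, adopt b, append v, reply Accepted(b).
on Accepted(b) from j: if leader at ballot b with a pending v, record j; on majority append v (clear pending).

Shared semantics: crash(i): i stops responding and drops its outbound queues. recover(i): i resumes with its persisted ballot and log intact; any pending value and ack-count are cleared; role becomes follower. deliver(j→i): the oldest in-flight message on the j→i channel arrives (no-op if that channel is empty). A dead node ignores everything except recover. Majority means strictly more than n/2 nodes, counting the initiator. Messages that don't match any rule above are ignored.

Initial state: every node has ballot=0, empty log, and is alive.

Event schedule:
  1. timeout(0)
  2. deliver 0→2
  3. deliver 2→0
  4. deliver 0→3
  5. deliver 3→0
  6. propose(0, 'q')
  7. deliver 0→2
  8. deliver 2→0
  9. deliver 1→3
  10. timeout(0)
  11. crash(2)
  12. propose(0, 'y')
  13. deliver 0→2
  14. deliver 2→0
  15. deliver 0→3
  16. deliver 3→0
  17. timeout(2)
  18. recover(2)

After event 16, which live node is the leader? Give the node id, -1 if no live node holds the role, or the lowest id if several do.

-1

1. timeout(0):  <0:cand b4 ->
2. deliver 0→2:  <2:foll b4 ->
3. deliver 2→0:  nop
4. deliver 0→3:  <3:foll b4 ->
5. deliver 3→0:  <0:lead b4 ->
6. propose(0,'q'):  nop
7. deliver 0→2:  <2:foll b4 q>
8. deliver 2→0:  nop
9. deliver 1→3:  nop
10. timeout(0):  <0:cand b8 ->
11. crash(2):  <2:✗foll b4 q>
12. propose(0,'y'):  nop
13. deliver 0→2:  nop
14. deliver 2→0:  nop
15. deliver 0→3:  <3:foll b4 q>
16. deliver 3→0:  nop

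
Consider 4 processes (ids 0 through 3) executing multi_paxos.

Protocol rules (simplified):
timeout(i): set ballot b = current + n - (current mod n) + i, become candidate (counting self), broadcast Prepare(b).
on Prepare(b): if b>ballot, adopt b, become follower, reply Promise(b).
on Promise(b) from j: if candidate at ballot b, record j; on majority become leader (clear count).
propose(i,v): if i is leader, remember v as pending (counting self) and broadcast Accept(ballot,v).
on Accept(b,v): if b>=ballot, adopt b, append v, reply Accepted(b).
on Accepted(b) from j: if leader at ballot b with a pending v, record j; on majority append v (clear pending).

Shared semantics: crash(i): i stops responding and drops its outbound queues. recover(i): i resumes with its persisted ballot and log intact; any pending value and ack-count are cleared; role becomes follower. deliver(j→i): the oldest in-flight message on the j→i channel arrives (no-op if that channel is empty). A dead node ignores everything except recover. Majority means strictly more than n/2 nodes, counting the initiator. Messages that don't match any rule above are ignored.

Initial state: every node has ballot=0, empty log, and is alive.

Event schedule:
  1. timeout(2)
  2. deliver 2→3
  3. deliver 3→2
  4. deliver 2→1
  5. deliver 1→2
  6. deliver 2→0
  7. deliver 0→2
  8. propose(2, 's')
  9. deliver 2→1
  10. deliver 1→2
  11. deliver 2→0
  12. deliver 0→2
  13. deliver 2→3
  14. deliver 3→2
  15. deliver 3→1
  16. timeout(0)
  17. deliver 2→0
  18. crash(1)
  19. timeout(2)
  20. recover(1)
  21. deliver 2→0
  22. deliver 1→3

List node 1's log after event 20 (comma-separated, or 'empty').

s

after 1 — timeout(2): n2:cand/b6/[-]
after 2 — deliver 2→3: n3:foll/b6/[-]
after 3 — deliver 3→2: ·
after 4 — deliver 2→1: n1:foll/b6/[-]
after 5 — deliver 1→2: n2:lead/b6/[-]
after 6 — deliver 2→0: n0:foll/b6/[-]
after 7 — deliver 0→2: ·
after 8 — propose(2,'s'): ·
after 9 — deliver 2→1: n1:foll/b6/[s]
after 10 — deliver 1→2: ·
after 11 — deliver 2→0: n0:foll/b6/[s]
after 12 — deliver 0→2: n2:lead/b6/[s]
after 13 — deliver 2→3: n3:foll/b6/[s]
after 14 — deliver 3→2: ·
after 15 — deliver 3→1: ·
after 16 — timeout(0): n0:cand/b8/[s]
after 17 — deliver 2→0: ·
after 18 — crash(1): n1:✗foll/b6/[s]
after 19 — timeout(2): n2:cand/b10/[s]
after 20 — recover(1): n1:foll/b6/[s]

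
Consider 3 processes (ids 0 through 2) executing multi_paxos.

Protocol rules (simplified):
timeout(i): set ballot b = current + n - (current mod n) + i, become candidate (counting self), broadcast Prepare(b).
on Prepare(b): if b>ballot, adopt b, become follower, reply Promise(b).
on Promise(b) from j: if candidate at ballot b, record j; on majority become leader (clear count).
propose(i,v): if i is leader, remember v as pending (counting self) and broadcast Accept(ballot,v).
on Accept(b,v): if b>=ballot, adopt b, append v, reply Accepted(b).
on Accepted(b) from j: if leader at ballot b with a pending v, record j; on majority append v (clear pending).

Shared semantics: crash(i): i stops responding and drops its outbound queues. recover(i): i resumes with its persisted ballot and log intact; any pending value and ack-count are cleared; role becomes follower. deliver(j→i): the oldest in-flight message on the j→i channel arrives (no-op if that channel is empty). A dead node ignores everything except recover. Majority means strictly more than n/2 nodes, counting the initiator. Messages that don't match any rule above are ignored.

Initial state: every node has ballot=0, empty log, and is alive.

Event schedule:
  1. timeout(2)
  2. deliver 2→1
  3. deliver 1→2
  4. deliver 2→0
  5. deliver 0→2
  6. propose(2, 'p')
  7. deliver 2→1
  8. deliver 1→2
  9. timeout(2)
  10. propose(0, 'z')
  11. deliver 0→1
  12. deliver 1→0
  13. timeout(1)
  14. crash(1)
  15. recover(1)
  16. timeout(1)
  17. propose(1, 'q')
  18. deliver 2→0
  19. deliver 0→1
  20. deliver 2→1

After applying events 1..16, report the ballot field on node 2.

after 1 — timeout(2): n2:cand/b5/[-]
after 2 — deliver 2→1: n1:foll/b5/[-]
after 3 — deliver 1→2: n2:lead/b5/[-]
after 4 — deliver 2→0: n0:foll/b5/[-]
after 5 — deliver 0→2: ·
after 6 — propose(2,'p'): ·
after 7 — deliver 2→1: n1:foll/b5/[p]
after 8 — deliver 1→2: n2:lead/b5/[p]
after 9 — timeout(2): n2:cand/b8/[p]
after 10 — propose(0,'z'): ·
after 11 — deliver 0→1: ·
after 12 — deliver 1→0: ·
after 13 — timeout(1): n1:cand/b7/[p]
after 14 — crash(1): n1:✗cand/b7/[p]
after 15 — recover(1): n1:foll/b7/[p]
after 16 — timeout(1): n1:cand/b10/[p]

8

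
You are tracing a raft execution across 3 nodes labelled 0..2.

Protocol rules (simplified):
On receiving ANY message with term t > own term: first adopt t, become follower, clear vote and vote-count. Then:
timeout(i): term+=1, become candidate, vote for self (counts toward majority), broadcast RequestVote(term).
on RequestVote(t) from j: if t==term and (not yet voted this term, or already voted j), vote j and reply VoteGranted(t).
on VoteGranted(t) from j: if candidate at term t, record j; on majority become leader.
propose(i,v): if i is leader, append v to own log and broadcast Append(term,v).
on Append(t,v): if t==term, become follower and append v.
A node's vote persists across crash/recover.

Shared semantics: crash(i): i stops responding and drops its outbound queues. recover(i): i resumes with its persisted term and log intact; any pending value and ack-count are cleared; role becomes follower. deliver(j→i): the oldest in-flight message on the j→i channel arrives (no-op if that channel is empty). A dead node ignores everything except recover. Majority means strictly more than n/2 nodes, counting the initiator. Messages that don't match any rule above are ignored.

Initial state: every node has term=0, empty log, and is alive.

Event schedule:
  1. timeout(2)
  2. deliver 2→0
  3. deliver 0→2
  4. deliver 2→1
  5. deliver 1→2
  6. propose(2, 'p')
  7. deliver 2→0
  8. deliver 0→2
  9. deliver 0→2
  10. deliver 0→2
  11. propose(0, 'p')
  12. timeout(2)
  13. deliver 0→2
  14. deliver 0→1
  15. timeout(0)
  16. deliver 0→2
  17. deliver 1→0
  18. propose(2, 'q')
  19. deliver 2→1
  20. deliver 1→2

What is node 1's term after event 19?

1

1. timeout(2):  <2:cand t1 ->
2. deliver 2→0:  <0:foll t1 ->
3. deliver 0→2:  <2:lead t1 ->
4. deliver 2→1:  <1:foll t1 ->
5. deliver 1→2:  nop
6. propose(2,'p'):  <2:lead t1 p>
7. deliver 2→0:  <0:foll t1 p>
8. deliver 0→2:  nop
9. deliver 0→2:  nop
10. deliver 0→2:  nop
11. propose(0,'p'):  nop
12. timeout(2):  <2:cand t2 p>
13. deliver 0→2:  nop
14. deliver 0→1:  nop
15. timeout(0):  <0:cand t2 p>
16. deliver 0→2:  nop
17. deliver 1→0:  nop
18. propose(2,'q'):  nop
19. deliver 2→1:  <1:foll t1 p>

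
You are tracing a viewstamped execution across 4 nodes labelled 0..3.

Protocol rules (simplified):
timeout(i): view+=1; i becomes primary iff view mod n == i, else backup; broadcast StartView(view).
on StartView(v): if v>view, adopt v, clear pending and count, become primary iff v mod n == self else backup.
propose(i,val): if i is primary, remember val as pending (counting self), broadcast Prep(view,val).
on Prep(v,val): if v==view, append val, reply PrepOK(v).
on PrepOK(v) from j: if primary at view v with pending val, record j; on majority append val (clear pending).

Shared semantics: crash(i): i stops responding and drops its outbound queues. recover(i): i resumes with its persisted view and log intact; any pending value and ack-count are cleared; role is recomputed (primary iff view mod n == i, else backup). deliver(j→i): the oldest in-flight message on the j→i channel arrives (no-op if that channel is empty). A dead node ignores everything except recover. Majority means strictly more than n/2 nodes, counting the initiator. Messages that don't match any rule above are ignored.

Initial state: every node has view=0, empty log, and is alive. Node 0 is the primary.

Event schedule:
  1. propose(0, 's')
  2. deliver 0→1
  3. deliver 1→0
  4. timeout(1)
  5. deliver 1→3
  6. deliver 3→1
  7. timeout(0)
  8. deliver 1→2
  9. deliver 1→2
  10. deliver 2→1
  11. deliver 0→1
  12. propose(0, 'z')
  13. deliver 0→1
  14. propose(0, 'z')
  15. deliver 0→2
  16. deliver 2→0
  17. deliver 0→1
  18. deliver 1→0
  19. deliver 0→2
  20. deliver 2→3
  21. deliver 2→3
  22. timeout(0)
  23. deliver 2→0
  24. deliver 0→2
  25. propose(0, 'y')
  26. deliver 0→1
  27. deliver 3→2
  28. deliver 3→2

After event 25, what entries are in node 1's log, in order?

[1] propose(0,'s') → ∅
[2] deliver 0→1 → N1(back v0 [s])
[3] deliver 1→0 → ∅
[4] timeout(1) → N1(prim v1 [s])
[5] deliver 1→3 → N3(back v1 [-])
[6] deliver 3→1 → ∅
[7] timeout(0) → N0(back v1 [-])
[8] deliver 1→2 → N2(back v1 [-])
[9] deliver 1→2 → ∅
[10] deliver 2→1 → ∅
[11] deliver 0→1 → ∅
[12] propose(0,'z') → ∅
[13] deliver 0→1 → ∅
[14] propose(0,'z') → ∅
[15] deliver 0→2 → ∅
[16] deliver 2→0 → ∅
[17] deliver 0→1 → ∅
[18] deliver 1→0 → ∅
[19] deliver 0→2 → ∅
[20] deliver 2→3 → ∅
[21] deliver 2→3 → ∅
[22] timeout(0) → N0(back v2 [-])
[23] deliver 2→0 → ∅
[24] deliver 0→2 → N2(prim v2 [-])
[25] propose(0,'y') → ∅

s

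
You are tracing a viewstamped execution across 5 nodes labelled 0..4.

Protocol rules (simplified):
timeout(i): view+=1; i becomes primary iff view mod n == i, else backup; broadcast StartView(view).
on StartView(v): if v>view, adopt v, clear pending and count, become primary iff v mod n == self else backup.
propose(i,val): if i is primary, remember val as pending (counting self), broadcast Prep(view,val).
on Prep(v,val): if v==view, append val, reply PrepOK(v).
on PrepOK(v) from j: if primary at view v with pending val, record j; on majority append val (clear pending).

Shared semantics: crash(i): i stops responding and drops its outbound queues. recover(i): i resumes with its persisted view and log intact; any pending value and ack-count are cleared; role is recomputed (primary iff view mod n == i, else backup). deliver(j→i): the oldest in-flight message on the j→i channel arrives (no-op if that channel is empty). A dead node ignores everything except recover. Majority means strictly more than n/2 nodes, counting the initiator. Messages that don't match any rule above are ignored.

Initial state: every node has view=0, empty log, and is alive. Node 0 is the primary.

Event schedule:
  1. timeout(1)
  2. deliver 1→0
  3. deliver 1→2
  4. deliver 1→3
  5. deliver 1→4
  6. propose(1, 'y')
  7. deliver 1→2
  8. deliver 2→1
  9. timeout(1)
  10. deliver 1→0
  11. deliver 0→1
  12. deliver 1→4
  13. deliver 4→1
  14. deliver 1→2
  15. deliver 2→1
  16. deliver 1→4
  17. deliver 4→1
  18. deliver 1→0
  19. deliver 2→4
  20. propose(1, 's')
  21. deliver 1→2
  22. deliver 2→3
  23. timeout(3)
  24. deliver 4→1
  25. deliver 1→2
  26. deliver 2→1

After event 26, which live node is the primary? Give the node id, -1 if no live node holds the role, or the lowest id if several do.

2

1. timeout(1):  <1:prim v1 ->
2. deliver 1→0:  <0:back v1 ->
3. deliver 1→2:  <2:back v1 ->
4. deliver 1→3:  <3:back v1 ->
5. deliver 1→4:  <4:back v1 ->
6. propose(1,'y'):  nop
7. deliver 1→2:  <2:back v1 y>
8. deliver 2→1:  nop
9. timeout(1):  <1:back v2 ->
10. deliver 1→0:  <0:back v1 y>
11. deliver 0→1:  nop
12. deliver 1→4:  <4:back v1 y>
13. deliver 4→1:  nop
14. deliver 1→2:  <2:prim v2 y>
15. deliver 2→1:  nop
16. deliver 1→4:  <4:back v2 y>
17. deliver 4→1:  nop
18. deliver 1→0:  <0:back v2 y>
19. deliver 2→4:  nop
20. propose(1,'s'):  nop
21. deliver 1→2:  nop
22. deliver 2→3:  nop
23. timeout(3):  <3:back v2 ->
24. deliver 4→1:  nop
25. deliver 1→2:  nop
26. deliver 2→1:  nop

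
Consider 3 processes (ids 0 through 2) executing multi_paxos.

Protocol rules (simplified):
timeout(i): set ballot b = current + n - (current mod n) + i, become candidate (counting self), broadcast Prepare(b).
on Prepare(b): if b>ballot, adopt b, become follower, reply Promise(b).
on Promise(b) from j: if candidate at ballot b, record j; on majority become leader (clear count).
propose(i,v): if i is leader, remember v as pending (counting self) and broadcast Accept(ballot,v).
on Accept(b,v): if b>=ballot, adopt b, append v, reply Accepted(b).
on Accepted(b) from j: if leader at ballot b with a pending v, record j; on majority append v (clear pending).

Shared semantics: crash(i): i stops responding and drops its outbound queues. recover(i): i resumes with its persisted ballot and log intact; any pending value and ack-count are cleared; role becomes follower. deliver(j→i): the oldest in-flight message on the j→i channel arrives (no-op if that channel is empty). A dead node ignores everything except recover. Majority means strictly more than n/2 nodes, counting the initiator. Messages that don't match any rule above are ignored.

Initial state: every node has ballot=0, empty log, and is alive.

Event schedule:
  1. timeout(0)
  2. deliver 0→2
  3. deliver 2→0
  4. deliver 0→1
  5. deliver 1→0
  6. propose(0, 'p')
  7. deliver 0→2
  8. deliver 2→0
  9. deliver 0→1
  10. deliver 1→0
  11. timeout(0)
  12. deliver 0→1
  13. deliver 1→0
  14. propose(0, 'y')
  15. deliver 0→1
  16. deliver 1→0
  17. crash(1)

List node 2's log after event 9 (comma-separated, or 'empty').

[1] timeout(0) → N0(cand b3 [-])
[2] deliver 0→2 → N2(foll b3 [-])
[3] deliver 2→0 → N0(lead b3 [-])
[4] deliver 0→1 → N1(foll b3 [-])
[5] deliver 1→0 → ∅
[6] propose(0,'p') → ∅
[7] deliver 0→2 → N2(foll b3 [p])
[8] deliver 2→0 → N0(lead b3 [p])
[9] deliver 0→1 → N1(foll b3 [p])

p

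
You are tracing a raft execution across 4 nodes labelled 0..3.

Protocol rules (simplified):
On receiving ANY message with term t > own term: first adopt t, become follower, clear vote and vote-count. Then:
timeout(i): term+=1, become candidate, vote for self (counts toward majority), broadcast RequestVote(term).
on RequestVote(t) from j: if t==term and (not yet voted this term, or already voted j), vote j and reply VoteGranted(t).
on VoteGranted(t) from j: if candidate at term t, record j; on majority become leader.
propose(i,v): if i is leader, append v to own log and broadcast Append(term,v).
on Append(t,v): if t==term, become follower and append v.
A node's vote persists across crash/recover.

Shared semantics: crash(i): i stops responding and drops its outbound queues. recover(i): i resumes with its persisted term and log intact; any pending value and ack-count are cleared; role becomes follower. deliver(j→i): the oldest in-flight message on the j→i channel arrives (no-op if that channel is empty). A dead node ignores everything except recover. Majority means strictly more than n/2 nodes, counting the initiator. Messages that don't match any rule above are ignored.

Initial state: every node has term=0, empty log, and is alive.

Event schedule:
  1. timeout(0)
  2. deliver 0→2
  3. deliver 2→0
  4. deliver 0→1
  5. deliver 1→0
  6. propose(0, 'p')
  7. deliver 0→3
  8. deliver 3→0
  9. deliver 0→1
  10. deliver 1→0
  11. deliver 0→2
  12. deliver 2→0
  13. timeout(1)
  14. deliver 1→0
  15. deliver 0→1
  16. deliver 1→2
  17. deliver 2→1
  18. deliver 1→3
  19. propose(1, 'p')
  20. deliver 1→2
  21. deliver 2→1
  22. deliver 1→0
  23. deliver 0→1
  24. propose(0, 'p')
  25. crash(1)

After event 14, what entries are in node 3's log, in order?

e1 timeout(0): 0[cand,t=1,-]
e2 deliver 0→2: 2[foll,t=1,-]
e3 deliver 2→0: ·
e4 deliver 0→1: 1[foll,t=1,-]
e5 deliver 1→0: 0[lead,t=1,-]
e6 propose(0,'p'): 0[lead,t=1,p]
e7 deliver 0→3: 3[foll,t=1,-]
e8 deliver 3→0: ·
e9 deliver 0→1: 1[foll,t=1,p]
e10 deliver 1→0: ·
e11 deliver 0→2: 2[foll,t=1,p]
e12 deliver 2→0: ·
e13 timeout(1): 1[cand,t=2,p]
e14 deliver 1→0: 0[foll,t=2,p]

empty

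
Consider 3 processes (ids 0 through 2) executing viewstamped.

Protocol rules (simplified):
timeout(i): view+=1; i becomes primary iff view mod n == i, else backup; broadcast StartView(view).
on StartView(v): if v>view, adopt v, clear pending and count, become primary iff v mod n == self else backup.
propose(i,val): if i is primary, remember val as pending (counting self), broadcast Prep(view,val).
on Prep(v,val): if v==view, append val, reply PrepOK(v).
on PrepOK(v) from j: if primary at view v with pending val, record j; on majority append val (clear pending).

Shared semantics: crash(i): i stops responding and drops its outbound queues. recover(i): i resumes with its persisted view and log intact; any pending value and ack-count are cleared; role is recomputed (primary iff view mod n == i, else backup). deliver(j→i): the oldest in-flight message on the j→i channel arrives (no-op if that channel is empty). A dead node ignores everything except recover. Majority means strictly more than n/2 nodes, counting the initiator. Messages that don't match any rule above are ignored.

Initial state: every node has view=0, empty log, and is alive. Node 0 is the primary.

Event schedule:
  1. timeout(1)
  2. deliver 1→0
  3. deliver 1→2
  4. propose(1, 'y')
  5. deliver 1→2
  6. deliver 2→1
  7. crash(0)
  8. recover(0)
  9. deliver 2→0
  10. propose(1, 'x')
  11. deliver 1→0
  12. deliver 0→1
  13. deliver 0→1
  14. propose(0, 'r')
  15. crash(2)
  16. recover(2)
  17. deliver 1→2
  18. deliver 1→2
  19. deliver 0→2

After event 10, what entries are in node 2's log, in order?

y

step 1 timeout(1): 1={prim,v=1,log=-}
step 2 deliver 1→0: 0={back,v=1,log=-}
step 3 deliver 1→2: 2={back,v=1,log=-}
step 4 propose(1,'y'): —
step 5 deliver 1→2: 2={back,v=1,log=y}
step 6 deliver 2→1: 1={prim,v=1,log=y}
step 7 crash(0): 0={✗back,v=1,log=-}
step 8 recover(0): 0={back,v=1,log=-}
step 9 deliver 2→0: —
step 10 propose(1,'x'): —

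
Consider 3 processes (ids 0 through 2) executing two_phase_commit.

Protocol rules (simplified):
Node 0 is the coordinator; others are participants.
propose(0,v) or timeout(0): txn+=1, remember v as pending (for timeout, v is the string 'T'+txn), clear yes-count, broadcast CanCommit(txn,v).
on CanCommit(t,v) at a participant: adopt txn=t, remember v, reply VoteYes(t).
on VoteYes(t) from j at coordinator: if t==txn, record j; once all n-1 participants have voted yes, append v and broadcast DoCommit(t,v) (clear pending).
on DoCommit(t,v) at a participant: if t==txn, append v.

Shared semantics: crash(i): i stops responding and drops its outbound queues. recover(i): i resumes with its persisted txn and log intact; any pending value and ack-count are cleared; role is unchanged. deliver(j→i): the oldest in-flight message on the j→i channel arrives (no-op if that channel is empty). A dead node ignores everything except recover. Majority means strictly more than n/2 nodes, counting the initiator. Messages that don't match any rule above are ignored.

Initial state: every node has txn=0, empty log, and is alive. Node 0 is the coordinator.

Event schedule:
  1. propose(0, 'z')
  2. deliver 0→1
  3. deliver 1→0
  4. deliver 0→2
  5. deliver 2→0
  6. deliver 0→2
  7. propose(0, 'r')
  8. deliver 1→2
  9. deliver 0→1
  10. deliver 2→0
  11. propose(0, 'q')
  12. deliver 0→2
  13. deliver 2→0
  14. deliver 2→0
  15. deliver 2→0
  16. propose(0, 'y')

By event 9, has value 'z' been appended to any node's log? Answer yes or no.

yes

step 1 propose(0,'z'): 0={coor,t=1,log=-}
step 2 deliver 0→1: 1={part,t=1,log=-}
step 3 deliver 1→0: —
step 4 deliver 0→2: 2={part,t=1,log=-}
step 5 deliver 2→0: 0={coor,t=1,log=z}
step 6 deliver 0→2: 2={part,t=1,log=z}
step 7 propose(0,'r'): 0={coor,t=2,log=z}
step 8 deliver 1→2: —
step 9 deliver 0→1: 1={part,t=1,log=z}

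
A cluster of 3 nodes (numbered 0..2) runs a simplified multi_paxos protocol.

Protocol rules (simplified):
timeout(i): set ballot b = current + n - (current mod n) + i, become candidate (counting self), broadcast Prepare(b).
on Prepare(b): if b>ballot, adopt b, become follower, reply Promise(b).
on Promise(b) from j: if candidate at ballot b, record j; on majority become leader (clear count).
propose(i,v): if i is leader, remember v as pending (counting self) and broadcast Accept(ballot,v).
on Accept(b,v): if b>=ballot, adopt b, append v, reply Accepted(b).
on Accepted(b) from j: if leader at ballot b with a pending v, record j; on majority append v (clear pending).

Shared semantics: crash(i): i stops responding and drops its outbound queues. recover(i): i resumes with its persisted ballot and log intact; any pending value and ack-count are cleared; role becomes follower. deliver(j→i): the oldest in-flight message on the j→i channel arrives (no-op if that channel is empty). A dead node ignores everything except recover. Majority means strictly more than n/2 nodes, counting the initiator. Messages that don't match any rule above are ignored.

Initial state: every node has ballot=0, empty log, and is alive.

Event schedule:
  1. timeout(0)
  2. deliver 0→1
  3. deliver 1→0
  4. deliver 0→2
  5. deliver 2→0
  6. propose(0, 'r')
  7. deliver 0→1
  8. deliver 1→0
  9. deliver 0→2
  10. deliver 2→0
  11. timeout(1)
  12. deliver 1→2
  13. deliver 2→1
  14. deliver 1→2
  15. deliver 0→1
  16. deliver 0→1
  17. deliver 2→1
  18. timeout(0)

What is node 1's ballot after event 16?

7

[1] timeout(0) → N0(cand b3 [-])
[2] deliver 0→1 → N1(foll b3 [-])
[3] deliver 1→0 → N0(lead b3 [-])
[4] deliver 0→2 → N2(foll b3 [-])
[5] deliver 2→0 → ∅
[6] propose(0,'r') → ∅
[7] deliver 0→1 → N1(foll b3 [r])
[8] deliver 1→0 → N0(lead b3 [r])
[9] deliver 0→2 → N2(foll b3 [r])
[10] deliver 2→0 → ∅
[11] timeout(1) → N1(cand b7 [r])
[12] deliver 1→2 → N2(foll b7 [r])
[13] deliver 2→1 → N1(lead b7 [r])
[14] deliver 1→2 → ∅
[15] deliver 0→1 → ∅
[16] deliver 0→1 → ∅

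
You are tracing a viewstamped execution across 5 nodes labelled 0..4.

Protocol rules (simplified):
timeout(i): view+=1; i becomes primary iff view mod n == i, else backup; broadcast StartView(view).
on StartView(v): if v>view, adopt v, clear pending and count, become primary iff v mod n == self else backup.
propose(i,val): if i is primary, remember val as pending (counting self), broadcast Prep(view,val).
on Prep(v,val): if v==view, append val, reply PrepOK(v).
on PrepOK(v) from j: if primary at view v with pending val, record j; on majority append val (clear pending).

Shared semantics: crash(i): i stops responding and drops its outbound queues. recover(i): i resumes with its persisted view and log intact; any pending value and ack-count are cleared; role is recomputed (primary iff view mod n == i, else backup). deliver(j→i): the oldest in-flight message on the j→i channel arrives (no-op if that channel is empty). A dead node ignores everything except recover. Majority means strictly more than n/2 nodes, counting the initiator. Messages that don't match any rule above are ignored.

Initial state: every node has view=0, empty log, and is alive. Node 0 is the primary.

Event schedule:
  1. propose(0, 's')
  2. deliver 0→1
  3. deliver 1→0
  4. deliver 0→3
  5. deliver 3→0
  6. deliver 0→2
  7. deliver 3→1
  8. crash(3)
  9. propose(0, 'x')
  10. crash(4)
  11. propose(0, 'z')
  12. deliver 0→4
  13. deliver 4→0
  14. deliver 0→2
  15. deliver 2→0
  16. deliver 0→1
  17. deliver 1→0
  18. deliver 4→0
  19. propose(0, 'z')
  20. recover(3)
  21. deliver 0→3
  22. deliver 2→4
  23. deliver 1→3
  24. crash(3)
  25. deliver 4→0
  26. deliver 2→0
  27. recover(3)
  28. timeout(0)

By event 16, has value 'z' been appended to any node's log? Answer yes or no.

no

[1] propose(0,'s') → ∅
[2] deliver 0→1 → N1(back v0 [s])
[3] deliver 1→0 → ∅
[4] deliver 0→3 → N3(back v0 [s])
[5] deliver 3→0 → N0(prim v0 [s])
[6] deliver 0→2 → N2(back v0 [s])
[7] deliver 3→1 → ∅
[8] crash(3) → N3(✗back v0 [s])
[9] propose(0,'x') → ∅
[10] crash(4) → N4(✗back v0 [-])
[11] propose(0,'z') → ∅
[12] deliver 0→4 → ∅
[13] deliver 4→0 → ∅
[14] deliver 0→2 → N2(back v0 [s,x])
[15] deliver 2→0 → ∅
[16] deliver 0→1 → N1(back v0 [s,x])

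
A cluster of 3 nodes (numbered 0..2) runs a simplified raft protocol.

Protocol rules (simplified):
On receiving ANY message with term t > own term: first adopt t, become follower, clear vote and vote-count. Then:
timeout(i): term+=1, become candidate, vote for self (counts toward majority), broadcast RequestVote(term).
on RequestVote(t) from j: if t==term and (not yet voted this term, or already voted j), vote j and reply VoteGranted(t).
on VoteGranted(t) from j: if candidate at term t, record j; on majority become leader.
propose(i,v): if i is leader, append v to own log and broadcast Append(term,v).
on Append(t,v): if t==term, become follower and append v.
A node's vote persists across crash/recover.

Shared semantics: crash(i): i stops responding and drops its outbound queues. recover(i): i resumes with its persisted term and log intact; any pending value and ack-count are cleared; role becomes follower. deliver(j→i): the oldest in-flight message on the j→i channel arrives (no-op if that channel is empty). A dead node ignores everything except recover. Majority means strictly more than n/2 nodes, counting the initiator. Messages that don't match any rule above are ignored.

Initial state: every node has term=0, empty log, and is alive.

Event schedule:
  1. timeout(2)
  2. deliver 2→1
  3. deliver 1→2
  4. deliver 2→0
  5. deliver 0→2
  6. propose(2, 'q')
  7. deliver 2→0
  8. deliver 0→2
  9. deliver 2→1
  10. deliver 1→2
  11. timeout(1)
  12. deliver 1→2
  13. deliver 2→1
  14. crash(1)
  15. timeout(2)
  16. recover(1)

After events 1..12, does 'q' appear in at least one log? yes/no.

after 1 — timeout(2): n2:cand/t1/[-]
after 2 — deliver 2→1: n1:foll/t1/[-]
after 3 — deliver 1→2: n2:lead/t1/[-]
after 4 — deliver 2→0: n0:foll/t1/[-]
after 5 — deliver 0→2: ·
after 6 — propose(2,'q'): n2:lead/t1/[q]
after 7 — deliver 2→0: n0:foll/t1/[q]
after 8 — deliver 0→2: ·
after 9 — deliver 2→1: n1:foll/t1/[q]
after 10 — deliver 1→2: ·
after 11 — timeout(1): n1:cand/t2/[q]
after 12 — deliver 1→2: n2:foll/t2/[q]

yes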